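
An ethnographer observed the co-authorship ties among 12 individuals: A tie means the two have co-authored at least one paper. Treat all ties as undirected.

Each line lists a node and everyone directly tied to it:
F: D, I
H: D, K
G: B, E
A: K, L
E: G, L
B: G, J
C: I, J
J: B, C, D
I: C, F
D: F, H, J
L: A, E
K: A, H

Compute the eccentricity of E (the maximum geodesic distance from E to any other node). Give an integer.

5

Distances from E: A:2, B:2, C:4, D:4, F:5, G:1, H:4, I:5, J:3, K:3, L:1.
The largest is 5 (to I and F), so the eccentricity of E is 5.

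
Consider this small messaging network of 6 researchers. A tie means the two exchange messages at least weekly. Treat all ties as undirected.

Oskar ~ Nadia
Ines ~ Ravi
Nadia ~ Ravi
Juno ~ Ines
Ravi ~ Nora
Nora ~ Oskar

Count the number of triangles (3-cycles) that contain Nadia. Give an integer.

Nadia's neighbors are Oskar and Ravi, but none of them are tied to each other, so no triangle contains Nadia.

0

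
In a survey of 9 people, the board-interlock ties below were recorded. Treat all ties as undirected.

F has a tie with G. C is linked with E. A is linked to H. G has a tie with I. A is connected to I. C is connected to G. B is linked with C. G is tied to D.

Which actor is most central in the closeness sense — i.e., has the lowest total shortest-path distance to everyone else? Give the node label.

Farness (sum of distances to all others) for each node — A:21, B:23, C:16, D:20, E:23, F:20, G:13, H:28, I:16.
The smallest farness is 13, for G, so G has the highest closeness.

G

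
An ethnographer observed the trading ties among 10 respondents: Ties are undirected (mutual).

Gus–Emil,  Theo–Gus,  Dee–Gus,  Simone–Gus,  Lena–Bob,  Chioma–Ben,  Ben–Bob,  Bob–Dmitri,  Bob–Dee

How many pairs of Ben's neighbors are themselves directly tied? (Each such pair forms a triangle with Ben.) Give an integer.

0

Ben's neighbors are Bob and Chioma, but none of them are tied to each other, so no triangle contains Ben.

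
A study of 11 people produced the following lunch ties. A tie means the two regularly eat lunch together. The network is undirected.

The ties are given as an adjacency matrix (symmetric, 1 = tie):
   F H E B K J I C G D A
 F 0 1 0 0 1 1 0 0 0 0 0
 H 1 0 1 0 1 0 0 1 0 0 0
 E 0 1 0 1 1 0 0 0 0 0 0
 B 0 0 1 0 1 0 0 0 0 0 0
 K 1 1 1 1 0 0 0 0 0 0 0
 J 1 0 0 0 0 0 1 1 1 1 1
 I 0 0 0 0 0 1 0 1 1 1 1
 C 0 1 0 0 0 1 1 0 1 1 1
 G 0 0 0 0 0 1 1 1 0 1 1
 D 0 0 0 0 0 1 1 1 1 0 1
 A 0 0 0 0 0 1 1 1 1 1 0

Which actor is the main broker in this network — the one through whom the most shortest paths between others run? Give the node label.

C

Unnormalized betweenness of each node: A:0, B:0, C:27/2, D:0, E:7/3, F:13/2, G:0, H:40/3, I:0, J:47/6, K:13/2.
C has the largest value, 27/2, making it the main broker — the node through which the most shortest paths run.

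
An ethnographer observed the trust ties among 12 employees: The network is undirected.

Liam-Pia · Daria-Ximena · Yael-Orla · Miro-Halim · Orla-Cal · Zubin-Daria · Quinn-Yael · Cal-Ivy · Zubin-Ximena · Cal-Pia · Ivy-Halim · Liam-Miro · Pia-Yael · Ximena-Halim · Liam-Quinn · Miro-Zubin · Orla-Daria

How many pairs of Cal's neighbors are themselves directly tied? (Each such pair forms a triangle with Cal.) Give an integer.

Cal's neighbors are Ivy, Orla, and Pia, but none of them are tied to each other, so no triangle contains Cal.

0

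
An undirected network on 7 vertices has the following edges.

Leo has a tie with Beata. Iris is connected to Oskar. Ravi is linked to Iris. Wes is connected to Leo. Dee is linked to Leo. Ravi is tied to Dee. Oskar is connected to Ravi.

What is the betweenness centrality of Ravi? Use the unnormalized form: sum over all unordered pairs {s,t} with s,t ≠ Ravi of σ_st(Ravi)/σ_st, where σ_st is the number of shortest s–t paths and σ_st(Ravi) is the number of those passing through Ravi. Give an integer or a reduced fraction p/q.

Pairs whose geodesics pass through Ravi — Leo–Iris: 1; Leo–Oskar: 1; Dee–Iris: 1; Dee–Oskar: 1; Iris–Beata: 1; Iris–Wes: 1; Beata–Oskar: 1; Wes–Oskar: 1.
All other pairs contribute 0.
Summing the contributions gives betweenness(Ravi) = 8.

8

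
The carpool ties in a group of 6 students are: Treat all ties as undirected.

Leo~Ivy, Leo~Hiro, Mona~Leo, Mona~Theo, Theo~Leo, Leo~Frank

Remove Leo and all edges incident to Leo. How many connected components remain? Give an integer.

Without Leo, the remaining ties split the others into: {Mona, Theo}; {Frank}; {Ivy}; {Hiro}.
That's 4 separate components.

4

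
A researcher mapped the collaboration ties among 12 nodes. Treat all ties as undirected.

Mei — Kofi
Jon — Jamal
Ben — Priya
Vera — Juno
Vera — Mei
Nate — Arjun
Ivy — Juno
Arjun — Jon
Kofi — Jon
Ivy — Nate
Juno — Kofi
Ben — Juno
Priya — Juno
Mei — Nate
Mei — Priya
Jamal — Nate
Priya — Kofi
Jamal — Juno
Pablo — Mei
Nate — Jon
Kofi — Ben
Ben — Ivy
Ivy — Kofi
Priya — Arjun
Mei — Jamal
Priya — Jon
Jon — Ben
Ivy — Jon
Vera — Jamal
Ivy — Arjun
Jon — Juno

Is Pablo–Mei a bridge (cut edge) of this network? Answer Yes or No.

Without the Pablo–Mei edge there is no alternate route between Pablo and Mei, so the network disconnects. It is a bridge.

Yes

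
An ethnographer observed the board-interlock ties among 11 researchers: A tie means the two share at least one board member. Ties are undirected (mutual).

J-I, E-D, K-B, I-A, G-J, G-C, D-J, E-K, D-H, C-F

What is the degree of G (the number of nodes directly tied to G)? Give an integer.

G is directly tied to C and J. That is 2 neighbors, so the degree of G is 2.

2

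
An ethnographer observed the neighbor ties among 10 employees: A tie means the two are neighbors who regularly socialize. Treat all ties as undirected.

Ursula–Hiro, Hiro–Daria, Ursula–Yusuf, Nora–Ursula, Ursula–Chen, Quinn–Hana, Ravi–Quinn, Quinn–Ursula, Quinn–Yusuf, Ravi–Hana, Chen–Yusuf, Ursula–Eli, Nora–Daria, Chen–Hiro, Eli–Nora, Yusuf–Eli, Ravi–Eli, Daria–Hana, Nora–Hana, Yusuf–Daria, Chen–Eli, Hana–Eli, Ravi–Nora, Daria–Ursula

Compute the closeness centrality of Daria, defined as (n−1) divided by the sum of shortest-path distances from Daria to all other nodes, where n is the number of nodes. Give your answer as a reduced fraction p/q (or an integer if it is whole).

9/13

Distances from Daria: Chen:2, Eli:2, Hana:1, Hiro:1, Nora:1, Quinn:2, Ravi:2, Ursula:1, Yusuf:1. Sum = 13.
n = 10, so closeness = 9/13.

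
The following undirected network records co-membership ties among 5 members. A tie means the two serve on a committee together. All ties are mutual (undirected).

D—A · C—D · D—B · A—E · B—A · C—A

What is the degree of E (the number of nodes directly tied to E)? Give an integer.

1

E is directly tied to A. That is 1 neighbor, so the degree of E is 1.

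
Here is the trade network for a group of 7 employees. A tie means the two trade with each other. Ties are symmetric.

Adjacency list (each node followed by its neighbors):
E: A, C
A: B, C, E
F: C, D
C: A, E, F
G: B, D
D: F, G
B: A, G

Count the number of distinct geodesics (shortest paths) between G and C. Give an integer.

2

The shortest distance is 3. The length-3 paths are: G–D–F–C; G–B–A–C.
That gives 2 distinct shortest paths.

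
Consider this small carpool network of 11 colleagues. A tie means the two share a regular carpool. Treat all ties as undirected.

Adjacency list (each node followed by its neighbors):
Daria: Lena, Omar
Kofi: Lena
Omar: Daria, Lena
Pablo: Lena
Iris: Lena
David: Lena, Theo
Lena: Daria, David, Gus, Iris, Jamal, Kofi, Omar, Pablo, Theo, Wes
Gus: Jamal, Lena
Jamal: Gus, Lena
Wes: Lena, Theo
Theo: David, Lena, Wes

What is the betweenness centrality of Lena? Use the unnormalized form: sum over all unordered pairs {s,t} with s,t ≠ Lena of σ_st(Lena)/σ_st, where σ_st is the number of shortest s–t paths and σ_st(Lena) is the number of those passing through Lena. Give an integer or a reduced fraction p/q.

81/2

Pairs whose geodesics pass through Lena — Kofi–Pablo: 1; Kofi–Omar: 1; Kofi–Daria: 1; Kofi–Iris: 1; Kofi–Gus: 1; Kofi–Jamal: 1; Kofi–Wes: 1; Kofi–David: 1; Kofi–Theo: 1; Pablo–Omar: 1; Pablo–Daria: 1; Pablo–Iris: 1; Pablo–Gus: 1; Pablo–Jamal: 1 … (+27 more pairs).
All other pairs contribute 0.
Summing the contributions gives betweenness(Lena) = 81/2.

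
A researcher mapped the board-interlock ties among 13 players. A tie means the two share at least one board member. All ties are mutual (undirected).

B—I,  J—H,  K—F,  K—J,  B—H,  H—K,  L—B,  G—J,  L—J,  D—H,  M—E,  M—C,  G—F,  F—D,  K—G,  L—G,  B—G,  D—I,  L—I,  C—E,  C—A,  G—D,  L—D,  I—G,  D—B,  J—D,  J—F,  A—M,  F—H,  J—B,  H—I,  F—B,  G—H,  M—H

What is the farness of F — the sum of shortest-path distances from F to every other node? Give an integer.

21

Distances from F: A:3, B:1, C:3, D:1, E:3, G:1, H:1, I:2, J:1, K:1, L:2, M:2.
Sum = 3 + 1 + 3 + 1 + 3 + 1 + 1 + 2 + 1 + 1 + 2 + 2 = 21.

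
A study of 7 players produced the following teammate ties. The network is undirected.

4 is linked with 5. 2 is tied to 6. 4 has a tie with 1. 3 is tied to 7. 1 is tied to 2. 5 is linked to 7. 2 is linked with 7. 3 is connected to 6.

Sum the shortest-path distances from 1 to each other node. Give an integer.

Distances from 1: 2:1, 3:3, 4:1, 5:2, 6:2, 7:2.
Sum = 1 + 3 + 1 + 2 + 2 + 2 = 11.

11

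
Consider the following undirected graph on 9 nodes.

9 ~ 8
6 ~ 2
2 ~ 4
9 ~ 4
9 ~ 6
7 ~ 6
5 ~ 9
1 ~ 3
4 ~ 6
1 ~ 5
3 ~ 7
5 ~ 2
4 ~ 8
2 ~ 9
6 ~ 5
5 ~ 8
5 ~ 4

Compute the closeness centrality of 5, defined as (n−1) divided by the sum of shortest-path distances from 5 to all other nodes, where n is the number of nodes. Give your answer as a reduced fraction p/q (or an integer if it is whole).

Distances from 5: 1:1, 2:1, 3:2, 4:1, 6:1, 7:2, 8:1, 9:1. Sum = 10.
n = 9, so closeness = 8/10 = 4/5.

4/5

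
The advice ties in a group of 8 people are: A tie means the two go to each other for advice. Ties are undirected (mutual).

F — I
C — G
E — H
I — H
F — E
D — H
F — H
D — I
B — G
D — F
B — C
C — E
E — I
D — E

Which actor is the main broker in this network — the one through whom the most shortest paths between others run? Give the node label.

Unnormalized betweenness of each node: B:0, C:10, D:0, E:12, F:0, G:0, H:0, I:0.
E has the largest value, 12, making it the main broker — the node through which the most shortest paths run.

E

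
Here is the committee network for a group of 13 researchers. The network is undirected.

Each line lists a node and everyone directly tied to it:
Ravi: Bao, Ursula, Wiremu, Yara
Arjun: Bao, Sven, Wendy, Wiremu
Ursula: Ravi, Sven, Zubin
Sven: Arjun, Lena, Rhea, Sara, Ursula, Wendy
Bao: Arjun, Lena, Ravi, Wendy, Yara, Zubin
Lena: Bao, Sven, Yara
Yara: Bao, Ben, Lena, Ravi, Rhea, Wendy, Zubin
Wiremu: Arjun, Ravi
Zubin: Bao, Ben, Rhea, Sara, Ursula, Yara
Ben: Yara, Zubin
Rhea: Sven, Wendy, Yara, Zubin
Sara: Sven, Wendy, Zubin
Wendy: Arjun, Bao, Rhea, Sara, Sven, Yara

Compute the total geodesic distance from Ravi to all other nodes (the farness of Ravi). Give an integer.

Distances from Ravi: Arjun:2, Bao:1, Ben:2, Lena:2, Rhea:2, Sara:3, Sven:2, Ursula:1, Wendy:2, Wiremu:1, Yara:1, Zubin:2.
Sum = 2 + 1 + 2 + 2 + 2 + 3 + 2 + 1 + 2 + 1 + 1 + 2 = 21.

21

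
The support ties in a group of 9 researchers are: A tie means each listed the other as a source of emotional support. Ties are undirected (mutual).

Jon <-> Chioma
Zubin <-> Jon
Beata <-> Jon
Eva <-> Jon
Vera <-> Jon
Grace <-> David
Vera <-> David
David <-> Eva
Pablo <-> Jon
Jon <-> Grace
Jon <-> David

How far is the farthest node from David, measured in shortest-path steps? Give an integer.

2

Distances from David: Beata:2, Chioma:2, Eva:1, Grace:1, Jon:1, Pablo:2, Vera:1, Zubin:2.
The largest is 2 (to Pablo, Chioma, Zubin, and Beata), so the eccentricity of David is 2.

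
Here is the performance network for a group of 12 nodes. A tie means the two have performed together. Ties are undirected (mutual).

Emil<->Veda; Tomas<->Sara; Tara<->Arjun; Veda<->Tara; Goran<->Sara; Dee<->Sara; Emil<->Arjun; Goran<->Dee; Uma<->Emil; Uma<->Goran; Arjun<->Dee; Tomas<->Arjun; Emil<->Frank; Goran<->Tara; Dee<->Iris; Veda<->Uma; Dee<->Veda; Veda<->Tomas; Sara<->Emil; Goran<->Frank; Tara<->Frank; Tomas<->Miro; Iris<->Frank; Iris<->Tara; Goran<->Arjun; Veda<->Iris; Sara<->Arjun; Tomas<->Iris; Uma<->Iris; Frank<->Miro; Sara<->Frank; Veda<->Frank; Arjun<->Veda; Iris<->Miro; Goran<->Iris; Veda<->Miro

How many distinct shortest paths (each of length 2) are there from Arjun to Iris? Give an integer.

5

The shortest distance is 2. The length-2 paths are: Arjun–Veda–Iris; Arjun–Tara–Iris; Arjun–Tomas–Iris; Arjun–Goran–Iris; Arjun–Dee–Iris.
That gives 5 distinct shortest paths.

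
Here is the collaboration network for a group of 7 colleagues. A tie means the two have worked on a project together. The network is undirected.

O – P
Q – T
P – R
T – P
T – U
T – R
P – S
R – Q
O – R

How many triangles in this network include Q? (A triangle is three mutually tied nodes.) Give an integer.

Q's neighbors: R and T.
Neighbor pairs that are themselves tied: Q–R–T. Each forms one triangle with Q, for 1 in total.

1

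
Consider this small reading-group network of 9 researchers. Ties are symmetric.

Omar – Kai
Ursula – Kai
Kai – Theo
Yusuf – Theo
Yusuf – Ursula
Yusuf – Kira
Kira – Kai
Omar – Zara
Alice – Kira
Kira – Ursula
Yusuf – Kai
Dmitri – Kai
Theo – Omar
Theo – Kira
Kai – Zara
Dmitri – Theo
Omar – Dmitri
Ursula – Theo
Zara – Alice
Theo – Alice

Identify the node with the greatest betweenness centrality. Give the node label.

Kai

Unnormalized betweenness of each node: Alice:5/6, Dmitri:0, Kai:19/3, Kira:4/3, Omar:5/6, Theo:35/6, Ursula:0, Yusuf:0, Zara:5/6.
Kai has the largest value, 19/3, making it the main broker — the node through which the most shortest paths run.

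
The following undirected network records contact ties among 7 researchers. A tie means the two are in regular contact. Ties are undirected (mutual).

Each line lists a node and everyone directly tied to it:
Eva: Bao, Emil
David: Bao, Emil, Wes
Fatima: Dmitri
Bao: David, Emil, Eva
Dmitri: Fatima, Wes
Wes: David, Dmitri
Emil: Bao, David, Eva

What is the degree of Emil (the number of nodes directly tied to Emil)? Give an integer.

3

Emil is directly tied to Bao, David, and Eva. That is 3 neighbors, so the degree of Emil is 3.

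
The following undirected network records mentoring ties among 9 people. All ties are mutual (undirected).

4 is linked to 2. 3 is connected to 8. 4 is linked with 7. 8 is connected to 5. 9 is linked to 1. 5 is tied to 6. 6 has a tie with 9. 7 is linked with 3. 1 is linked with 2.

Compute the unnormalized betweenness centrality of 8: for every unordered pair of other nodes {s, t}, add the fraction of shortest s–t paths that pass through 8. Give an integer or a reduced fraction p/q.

6

Pairs whose geodesics pass through 8 — 9–3: 1; 6–3: 1; 6–7: 1; 5–3: 1; 5–7: 1; 5–4: 1.
All other pairs contribute 0.
Summing the contributions gives betweenness(8) = 6.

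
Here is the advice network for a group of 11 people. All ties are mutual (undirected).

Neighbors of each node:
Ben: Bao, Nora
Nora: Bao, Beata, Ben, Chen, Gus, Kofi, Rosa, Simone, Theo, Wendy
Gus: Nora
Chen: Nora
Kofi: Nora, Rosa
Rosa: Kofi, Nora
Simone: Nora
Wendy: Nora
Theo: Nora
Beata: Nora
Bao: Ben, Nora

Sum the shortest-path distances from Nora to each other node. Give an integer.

10

Distances from Nora: Bao:1, Beata:1, Ben:1, Chen:1, Gus:1, Kofi:1, Rosa:1, Simone:1, Theo:1, Wendy:1.
Sum = 1 + 1 + 1 + 1 + 1 + 1 + 1 + 1 + 1 + 1 = 10.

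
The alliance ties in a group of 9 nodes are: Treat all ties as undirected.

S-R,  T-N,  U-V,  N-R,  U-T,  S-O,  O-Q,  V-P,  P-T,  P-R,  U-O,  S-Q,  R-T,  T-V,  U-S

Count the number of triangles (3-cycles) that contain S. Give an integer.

S's neighbors: O, Q, R, and U.
Neighbor pairs that are themselves tied: S–O–Q; S–O–U. Each forms one triangle with S, for 2 in total.

2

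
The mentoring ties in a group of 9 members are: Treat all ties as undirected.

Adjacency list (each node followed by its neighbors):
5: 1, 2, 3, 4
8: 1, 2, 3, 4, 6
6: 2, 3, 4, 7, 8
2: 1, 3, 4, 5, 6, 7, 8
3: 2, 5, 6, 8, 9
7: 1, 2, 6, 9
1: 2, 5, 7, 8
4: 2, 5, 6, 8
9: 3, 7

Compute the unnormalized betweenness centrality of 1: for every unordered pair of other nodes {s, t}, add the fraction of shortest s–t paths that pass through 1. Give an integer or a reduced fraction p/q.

13/12

Pairs whose geodesics pass through 1 — 7–8: 1/3; 7–5: 1/2; 8–5: 1/4.
All other pairs contribute 0.
Summing the contributions gives betweenness(1) = 13/12.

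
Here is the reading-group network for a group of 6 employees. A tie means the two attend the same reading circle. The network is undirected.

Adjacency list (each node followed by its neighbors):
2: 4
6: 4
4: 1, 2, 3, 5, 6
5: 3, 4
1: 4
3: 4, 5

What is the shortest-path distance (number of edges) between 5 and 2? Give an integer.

2

One shortest route is 5 – 4 – 2, which uses 2 edges, and 5 and 2 are not directly tied, so nothing shorter exists. So d(5,2) = 2.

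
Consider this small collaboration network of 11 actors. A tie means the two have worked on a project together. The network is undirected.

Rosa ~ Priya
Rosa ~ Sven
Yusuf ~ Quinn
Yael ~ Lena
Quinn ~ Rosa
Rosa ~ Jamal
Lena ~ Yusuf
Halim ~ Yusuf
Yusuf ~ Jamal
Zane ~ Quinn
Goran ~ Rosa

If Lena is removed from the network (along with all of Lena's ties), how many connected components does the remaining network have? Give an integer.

2

Without Lena, the remaining ties split the others into: {Goran, Halim, Jamal, Priya, Quinn, Rosa, Sven, Yusuf, Zane}; {Yael}.
That's 2 separate components.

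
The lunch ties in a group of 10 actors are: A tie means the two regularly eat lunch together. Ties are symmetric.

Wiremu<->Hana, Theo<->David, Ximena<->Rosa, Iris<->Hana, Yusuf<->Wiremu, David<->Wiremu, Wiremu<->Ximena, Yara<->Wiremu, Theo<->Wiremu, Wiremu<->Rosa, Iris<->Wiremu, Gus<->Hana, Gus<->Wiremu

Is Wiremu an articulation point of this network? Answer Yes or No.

Removing Wiremu leaves {Gus, Hana, and Iris} with no path to {Yusuf}, so the network splits into 5 components. Wiremu is a cut vertex.

Yes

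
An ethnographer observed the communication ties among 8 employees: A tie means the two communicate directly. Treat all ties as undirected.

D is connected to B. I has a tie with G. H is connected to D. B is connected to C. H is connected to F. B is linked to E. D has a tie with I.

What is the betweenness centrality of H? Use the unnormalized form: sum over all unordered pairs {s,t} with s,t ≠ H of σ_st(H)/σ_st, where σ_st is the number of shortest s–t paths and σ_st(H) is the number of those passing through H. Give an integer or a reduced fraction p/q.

Pairs whose geodesics pass through H — B–F: 1; E–F: 1; D–F: 1; I–F: 1; C–F: 1; G–F: 1.
All other pairs contribute 0.
Summing the contributions gives betweenness(H) = 6.

6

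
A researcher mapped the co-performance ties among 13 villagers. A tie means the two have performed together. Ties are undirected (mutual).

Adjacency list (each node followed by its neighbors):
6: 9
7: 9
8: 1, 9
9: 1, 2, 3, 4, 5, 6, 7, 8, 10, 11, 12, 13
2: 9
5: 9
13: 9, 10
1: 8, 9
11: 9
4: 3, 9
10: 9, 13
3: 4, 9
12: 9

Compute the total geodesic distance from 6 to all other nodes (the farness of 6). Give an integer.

23

Distances from 6: 1:2, 2:2, 3:2, 4:2, 5:2, 7:2, 8:2, 9:1, 10:2, 11:2, 12:2, 13:2.
Sum = 2 + 2 + 2 + 2 + 2 + 2 + 2 + 1 + 2 + 2 + 2 + 2 = 23.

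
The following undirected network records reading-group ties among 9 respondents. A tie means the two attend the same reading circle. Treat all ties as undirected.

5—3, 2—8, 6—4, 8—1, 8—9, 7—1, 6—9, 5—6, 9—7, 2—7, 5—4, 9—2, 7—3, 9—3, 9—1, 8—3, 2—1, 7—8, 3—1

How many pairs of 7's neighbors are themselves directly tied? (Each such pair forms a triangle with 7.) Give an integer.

7's neighbors: 1, 2, 3, 8, and 9.
Neighbor pairs that are themselves tied: 7–1–2; 7–1–3; 7–1–8; 7–1–9; 7–2–8; 7–2–9; 7–3–8; 7–3–9; 7–8–9. Each forms one triangle with 7, for 9 in total.

9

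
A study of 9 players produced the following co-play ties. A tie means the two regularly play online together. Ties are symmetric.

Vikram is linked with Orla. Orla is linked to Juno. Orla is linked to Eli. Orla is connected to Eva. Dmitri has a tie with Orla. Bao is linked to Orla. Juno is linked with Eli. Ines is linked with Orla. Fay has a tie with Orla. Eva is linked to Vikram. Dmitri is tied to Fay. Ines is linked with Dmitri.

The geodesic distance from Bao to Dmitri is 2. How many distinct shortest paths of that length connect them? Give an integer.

The shortest distance is 2, and the only length-2 path is Bao–Orla–Dmitri. So there is exactly 1 shortest path.

1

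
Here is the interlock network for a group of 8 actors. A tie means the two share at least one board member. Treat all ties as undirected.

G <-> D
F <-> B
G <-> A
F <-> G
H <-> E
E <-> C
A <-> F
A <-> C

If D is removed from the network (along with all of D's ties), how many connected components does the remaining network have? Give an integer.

D's neighbors (G) remain reachable from one another through other ties, so the rest of the network stays in one piece.

1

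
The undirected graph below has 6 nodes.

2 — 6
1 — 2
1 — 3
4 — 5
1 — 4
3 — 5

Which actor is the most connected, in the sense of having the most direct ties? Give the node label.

Degrees — 1:3, 2:2, 3:2, 4:2, 5:2, 6:1.
The maximum is 3, attained only by 1.

1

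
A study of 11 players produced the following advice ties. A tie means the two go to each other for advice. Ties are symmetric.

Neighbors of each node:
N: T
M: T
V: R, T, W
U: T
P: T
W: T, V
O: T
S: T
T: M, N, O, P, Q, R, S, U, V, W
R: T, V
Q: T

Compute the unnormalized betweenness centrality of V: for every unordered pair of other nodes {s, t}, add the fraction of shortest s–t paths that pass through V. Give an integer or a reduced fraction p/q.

Pairs whose geodesics pass through V — R–W: 1/2.
All other pairs contribute 0.
Summing the contributions gives betweenness(V) = 1/2.

1/2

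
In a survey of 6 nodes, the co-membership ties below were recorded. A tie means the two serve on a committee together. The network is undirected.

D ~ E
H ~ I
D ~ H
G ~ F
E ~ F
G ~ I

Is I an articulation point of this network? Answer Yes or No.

Even without I, every remaining node can still reach every other (the residual graph is connected), so I is not a cut vertex.

No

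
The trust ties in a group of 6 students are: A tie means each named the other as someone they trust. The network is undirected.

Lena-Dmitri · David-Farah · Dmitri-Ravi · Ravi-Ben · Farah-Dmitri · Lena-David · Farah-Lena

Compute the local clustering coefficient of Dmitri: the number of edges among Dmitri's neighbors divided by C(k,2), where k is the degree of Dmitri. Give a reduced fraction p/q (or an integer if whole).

Dmitri's neighbors: Farah, Lena, and Ravi (k = 3).
Possible neighbor pairs: C(3,2) = 3. Edges among them: Farah–Lena → e = 1.
Clustering(Dmitri) = 1/3.

1/3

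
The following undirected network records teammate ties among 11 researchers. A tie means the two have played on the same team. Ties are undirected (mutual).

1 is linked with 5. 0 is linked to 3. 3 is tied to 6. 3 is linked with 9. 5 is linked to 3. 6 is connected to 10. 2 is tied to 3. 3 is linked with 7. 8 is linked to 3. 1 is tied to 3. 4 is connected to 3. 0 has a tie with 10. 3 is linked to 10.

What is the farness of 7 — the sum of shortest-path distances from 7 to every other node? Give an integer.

Distances from 7: 0:2, 1:2, 2:2, 3:1, 4:2, 5:2, 6:2, 8:2, 9:2, 10:2.
Sum = 2 + 2 + 2 + 1 + 2 + 2 + 2 + 2 + 2 + 2 = 19.

19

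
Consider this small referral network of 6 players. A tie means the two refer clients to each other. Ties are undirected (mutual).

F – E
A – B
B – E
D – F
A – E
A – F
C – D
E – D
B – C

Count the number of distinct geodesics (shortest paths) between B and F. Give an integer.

2

The shortest distance is 2. The length-2 paths are: B–E–F; B–A–F.
That gives 2 distinct shortest paths.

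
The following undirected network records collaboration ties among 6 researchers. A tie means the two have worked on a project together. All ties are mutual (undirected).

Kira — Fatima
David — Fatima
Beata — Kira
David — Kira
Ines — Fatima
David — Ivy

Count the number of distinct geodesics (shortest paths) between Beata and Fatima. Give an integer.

1

The shortest distance is 2, and the only length-2 path is Beata–Kira–Fatima. So there is exactly 1 shortest path.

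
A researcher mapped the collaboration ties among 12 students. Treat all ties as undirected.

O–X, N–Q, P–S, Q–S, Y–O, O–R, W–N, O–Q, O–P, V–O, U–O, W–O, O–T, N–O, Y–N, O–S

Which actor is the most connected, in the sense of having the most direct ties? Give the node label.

Degrees — N:4, O:11, P:2, Q:3, R:1, S:3, T:1, U:1, V:1, W:2, X:1, Y:2.
The maximum is 11, attained only by O.

O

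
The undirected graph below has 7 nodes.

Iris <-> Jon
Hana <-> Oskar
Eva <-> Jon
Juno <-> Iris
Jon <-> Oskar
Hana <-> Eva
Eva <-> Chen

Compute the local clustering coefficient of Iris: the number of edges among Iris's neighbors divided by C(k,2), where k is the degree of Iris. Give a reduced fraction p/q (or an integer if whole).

Iris's neighbors: Jon and Juno (k = 2).
Possible neighbor pairs: C(2,2) = 1. Edges among them: none → e = 0.
Clustering(Iris) = 0/1.

0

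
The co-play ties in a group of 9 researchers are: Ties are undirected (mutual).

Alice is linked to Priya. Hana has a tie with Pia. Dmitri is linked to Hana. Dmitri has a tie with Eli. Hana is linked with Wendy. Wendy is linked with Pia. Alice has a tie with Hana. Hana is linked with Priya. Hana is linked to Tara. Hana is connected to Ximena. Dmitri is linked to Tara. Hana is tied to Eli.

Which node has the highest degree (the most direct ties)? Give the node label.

Degrees — Alice:2, Dmitri:3, Eli:2, Hana:8, Pia:2, Priya:2, Tara:2, Wendy:2, Ximena:1.
The maximum is 8, attained only by Hana.

Hana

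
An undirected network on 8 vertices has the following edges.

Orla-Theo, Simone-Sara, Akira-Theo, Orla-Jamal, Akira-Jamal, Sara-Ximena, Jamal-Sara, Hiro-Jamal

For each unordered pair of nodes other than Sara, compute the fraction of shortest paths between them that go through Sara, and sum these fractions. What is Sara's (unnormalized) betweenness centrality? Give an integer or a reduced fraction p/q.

11

Pairs whose geodesics pass through Sara — Hiro–Simone: 1; Hiro–Ximena: 1; Simone–Jamal: 1; Simone–Akira: 1; Simone–Orla: 1; Simone–Ximena: 1; Simone–Theo: 2/2; Jamal–Ximena: 1; Akira–Ximena: 1; Orla–Ximena: 1; Ximena–Theo: 2/2.
All other pairs contribute 0.
Summing the contributions gives betweenness(Sara) = 11.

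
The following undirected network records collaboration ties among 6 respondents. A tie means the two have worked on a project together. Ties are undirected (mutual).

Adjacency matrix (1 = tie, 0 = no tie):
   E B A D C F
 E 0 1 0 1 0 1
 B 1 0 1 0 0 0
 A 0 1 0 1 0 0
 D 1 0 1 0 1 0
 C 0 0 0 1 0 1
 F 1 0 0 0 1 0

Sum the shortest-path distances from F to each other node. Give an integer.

Distances from F: A:3, B:2, C:1, D:2, E:1.
Sum = 3 + 2 + 1 + 2 + 1 = 9.

9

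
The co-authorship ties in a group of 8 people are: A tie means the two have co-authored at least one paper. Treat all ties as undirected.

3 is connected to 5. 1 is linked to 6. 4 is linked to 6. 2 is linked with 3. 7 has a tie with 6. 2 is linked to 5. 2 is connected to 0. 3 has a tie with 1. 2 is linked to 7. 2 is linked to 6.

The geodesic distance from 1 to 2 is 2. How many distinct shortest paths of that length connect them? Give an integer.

The shortest distance is 2. The length-2 paths are: 1–3–2; 1–6–2.
That gives 2 distinct shortest paths.

2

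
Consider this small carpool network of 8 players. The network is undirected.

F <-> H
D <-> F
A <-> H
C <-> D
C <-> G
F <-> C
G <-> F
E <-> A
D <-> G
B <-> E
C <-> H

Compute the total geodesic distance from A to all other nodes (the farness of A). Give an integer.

14

Distances from A: B:2, C:2, D:3, E:1, F:2, G:3, H:1.
Sum = 2 + 2 + 3 + 1 + 2 + 3 + 1 = 14.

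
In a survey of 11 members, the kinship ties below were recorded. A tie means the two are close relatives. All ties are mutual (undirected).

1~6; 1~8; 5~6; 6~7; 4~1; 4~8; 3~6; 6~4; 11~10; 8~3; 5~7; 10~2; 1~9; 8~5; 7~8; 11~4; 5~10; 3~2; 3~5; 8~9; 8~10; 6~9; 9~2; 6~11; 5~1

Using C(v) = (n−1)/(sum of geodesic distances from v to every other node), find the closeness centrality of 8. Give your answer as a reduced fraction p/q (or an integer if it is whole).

10/13

Distances from 8: 1:1, 2:2, 3:1, 4:1, 5:1, 6:2, 7:1, 9:1, 10:1, 11:2. Sum = 13.
n = 11, so closeness = 10/13.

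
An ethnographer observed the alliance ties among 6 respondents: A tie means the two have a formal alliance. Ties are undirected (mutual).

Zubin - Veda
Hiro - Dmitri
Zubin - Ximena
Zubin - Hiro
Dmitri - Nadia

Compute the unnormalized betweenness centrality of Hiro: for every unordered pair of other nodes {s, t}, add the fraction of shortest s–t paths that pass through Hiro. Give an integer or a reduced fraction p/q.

6

Pairs whose geodesics pass through Hiro — Dmitri–Zubin: 1; Dmitri–Ximena: 1; Dmitri–Veda: 1; Zubin–Nadia: 1; Ximena–Nadia: 1; Nadia–Veda: 1.
All other pairs contribute 0.
Summing the contributions gives betweenness(Hiro) = 6.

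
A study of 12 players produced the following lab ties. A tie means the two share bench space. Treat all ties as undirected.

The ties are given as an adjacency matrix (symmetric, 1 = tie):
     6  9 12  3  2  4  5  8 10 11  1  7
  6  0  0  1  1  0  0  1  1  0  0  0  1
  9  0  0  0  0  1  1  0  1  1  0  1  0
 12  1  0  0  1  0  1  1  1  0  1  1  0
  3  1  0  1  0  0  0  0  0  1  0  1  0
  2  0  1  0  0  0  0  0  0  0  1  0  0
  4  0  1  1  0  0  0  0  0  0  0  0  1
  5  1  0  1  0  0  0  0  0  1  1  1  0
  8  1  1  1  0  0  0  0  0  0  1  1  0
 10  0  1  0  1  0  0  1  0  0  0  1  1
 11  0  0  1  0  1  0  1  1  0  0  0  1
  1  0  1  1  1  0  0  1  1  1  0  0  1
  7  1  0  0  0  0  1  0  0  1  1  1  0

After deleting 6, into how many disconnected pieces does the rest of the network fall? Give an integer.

6's neighbors (3, 5, 7, 8, and 12) remain reachable from one another through other ties, so the rest of the network stays in one piece.

1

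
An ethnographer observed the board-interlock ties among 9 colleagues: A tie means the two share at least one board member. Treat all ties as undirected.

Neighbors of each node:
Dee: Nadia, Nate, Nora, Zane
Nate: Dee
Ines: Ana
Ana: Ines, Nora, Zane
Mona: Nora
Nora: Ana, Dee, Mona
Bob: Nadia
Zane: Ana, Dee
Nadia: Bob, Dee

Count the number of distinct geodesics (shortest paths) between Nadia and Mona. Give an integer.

1

The shortest distance is 3, and the only length-3 path is Nadia–Dee–Nora–Mona. So there is exactly 1 shortest path.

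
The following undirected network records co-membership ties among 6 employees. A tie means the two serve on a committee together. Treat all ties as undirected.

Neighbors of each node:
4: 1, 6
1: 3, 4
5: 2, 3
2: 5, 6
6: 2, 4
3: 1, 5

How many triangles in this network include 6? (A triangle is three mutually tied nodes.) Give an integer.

6's neighbors are 2 and 4, but none of them are tied to each other, so no triangle contains 6.

0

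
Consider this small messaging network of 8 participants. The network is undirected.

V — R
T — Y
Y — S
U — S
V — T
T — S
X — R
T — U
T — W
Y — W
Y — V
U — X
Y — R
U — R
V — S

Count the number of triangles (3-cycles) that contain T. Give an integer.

T's neighbors: S, U, V, W, and Y.
Neighbor pairs that are themselves tied: T–S–U; T–S–V; T–S–Y; T–V–Y; T–W–Y. Each forms one triangle with T, for 5 in total.

5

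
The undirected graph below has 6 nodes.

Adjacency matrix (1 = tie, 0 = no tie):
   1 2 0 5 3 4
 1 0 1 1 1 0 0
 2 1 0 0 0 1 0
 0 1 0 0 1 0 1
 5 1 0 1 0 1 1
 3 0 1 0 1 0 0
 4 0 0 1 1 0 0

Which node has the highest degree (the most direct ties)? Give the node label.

5

Degrees — 0:3, 1:3, 2:2, 3:2, 4:2, 5:4.
The maximum is 4, attained only by 5.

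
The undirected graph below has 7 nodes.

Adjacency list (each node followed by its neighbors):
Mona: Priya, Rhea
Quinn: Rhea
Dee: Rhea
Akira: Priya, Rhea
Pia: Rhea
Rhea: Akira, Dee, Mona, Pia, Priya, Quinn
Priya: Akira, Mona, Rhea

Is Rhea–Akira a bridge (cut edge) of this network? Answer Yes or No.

Even without that edge, Rhea still reaches Akira via Rhea – Priya – Akira, so the network stays connected. Not a bridge.

No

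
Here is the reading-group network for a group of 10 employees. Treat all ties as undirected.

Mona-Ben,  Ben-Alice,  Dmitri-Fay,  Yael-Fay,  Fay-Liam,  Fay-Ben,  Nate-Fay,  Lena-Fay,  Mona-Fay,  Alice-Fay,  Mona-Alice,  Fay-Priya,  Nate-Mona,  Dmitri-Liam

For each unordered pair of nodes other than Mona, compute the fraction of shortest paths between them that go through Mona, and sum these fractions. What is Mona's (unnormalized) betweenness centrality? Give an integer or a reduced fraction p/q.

Pairs whose geodesics pass through Mona — Nate–Alice: 1/2; Nate–Ben: 1/2.
All other pairs contribute 0.
Summing the contributions gives betweenness(Mona) = 1.

1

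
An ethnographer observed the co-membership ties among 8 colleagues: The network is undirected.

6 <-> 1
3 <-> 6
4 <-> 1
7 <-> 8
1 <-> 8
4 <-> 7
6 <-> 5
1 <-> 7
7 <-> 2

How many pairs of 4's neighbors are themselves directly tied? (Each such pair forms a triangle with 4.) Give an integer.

1

4's neighbors: 1 and 7.
Neighbor pairs that are themselves tied: 4–1–7. Each forms one triangle with 4, for 1 in total.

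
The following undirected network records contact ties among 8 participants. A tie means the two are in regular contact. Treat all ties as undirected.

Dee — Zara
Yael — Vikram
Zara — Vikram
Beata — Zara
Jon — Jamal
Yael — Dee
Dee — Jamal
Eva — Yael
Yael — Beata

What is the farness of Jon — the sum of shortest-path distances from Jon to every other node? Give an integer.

21

Distances from Jon: Beata:4, Dee:2, Eva:4, Jamal:1, Vikram:4, Yael:3, Zara:3.
Sum = 4 + 2 + 4 + 1 + 4 + 3 + 3 = 21.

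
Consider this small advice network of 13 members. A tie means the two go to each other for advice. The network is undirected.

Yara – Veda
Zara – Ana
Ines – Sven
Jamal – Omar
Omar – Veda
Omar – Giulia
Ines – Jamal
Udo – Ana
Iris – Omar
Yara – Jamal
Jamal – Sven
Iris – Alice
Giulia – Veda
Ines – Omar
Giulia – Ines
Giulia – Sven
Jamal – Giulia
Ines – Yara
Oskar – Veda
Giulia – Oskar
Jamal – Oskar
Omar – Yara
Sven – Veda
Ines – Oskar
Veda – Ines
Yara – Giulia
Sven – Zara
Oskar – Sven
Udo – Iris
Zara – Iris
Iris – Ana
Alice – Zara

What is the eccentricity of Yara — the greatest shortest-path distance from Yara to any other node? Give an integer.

Distances from Yara: Alice:3, Ana:3, Giulia:1, Ines:1, Iris:2, Jamal:1, Omar:1, Oskar:2, Sven:2, Udo:3, Veda:1, Zara:3.
The largest is 3 (to Zara, Ana, Udo, and Alice), so the eccentricity of Yara is 3.

3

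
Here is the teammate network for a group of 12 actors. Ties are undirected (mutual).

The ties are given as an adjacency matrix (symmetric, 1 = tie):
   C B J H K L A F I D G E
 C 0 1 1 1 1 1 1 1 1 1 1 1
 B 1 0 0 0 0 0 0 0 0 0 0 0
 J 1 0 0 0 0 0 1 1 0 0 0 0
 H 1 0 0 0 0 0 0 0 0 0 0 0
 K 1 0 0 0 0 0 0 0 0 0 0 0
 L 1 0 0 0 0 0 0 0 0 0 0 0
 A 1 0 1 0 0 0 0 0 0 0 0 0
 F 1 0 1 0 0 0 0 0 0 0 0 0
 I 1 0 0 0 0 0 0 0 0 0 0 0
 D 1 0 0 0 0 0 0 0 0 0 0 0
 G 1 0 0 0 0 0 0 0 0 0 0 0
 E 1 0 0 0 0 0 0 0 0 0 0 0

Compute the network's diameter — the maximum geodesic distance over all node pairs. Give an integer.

Eccentricity of each node (its greatest distance to any other): A:2, B:2, C:1, D:2, E:2, F:2, G:2, H:2, I:2, J:2, K:2, L:2.
The maximum eccentricity is 2, realized for instance by the pair B–J via B – C – J. So the diameter is 2.

2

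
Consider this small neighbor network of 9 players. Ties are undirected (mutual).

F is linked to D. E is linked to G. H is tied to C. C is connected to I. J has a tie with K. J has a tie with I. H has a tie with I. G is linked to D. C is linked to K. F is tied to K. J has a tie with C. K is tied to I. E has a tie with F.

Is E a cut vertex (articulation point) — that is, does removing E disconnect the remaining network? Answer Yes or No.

Even without E, every remaining node can still reach every other (the residual graph is connected), so E is not a cut vertex.

No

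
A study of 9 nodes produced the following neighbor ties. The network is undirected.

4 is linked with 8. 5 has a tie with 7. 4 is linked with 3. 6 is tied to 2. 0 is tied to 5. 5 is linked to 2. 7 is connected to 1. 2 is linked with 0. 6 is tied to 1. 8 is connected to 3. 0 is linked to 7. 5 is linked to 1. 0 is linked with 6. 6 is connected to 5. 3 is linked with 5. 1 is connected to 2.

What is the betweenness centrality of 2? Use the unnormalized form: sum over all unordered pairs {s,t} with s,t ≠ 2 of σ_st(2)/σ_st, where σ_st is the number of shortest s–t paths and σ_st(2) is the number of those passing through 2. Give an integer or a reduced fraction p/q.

Pairs whose geodesics pass through 2 — 0–1: 1/4.
All other pairs contribute 0.
Summing the contributions gives betweenness(2) = 1/4.

1/4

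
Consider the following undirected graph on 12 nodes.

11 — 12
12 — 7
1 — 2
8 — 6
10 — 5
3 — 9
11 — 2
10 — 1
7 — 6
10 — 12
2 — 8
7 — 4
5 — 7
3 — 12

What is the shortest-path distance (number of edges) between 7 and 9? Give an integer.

One shortest route is 7 – 12 – 3 – 9, which uses 3 edges, and at distance 2 from 7 we only reach {3, 8, 10, 11}, which does not include 9. So d(7,9) = 3.

3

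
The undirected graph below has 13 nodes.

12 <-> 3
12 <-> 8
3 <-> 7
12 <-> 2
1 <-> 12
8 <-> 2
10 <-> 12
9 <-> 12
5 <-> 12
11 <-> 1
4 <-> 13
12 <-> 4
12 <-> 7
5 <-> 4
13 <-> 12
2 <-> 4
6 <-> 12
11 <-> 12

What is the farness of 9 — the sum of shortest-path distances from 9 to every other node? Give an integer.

23

Distances from 9: 1:2, 2:2, 3:2, 4:2, 5:2, 6:2, 7:2, 8:2, 10:2, 11:2, 12:1, 13:2.
Sum = 2 + 2 + 2 + 2 + 2 + 2 + 2 + 2 + 2 + 2 + 1 + 2 = 23.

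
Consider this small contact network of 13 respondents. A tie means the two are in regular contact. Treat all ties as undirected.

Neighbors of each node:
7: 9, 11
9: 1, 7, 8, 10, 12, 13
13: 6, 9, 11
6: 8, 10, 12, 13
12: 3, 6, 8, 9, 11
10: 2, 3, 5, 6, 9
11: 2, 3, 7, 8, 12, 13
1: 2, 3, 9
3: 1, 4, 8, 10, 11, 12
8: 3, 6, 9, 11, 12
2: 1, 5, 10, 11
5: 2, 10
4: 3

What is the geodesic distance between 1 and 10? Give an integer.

2

One shortest route is 1 – 2 – 10, which uses 2 edges, and 1 and 10 are not directly tied, so nothing shorter exists. So d(1,10) = 2.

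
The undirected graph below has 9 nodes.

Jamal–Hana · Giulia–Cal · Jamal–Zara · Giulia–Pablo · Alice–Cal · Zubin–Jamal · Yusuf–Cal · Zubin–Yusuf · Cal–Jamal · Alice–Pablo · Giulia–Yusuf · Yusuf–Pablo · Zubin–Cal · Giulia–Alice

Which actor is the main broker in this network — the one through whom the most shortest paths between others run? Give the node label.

Unnormalized betweenness of each node: Alice:13/12, Cal:139/12, Giulia:17/12, Hana:0, Jamal:13, Pablo:1/3, Yusuf:10/3, Zara:0, Zubin:9/4.
Jamal has the largest value, 13, making it the main broker — the node through which the most shortest paths run.

Jamal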